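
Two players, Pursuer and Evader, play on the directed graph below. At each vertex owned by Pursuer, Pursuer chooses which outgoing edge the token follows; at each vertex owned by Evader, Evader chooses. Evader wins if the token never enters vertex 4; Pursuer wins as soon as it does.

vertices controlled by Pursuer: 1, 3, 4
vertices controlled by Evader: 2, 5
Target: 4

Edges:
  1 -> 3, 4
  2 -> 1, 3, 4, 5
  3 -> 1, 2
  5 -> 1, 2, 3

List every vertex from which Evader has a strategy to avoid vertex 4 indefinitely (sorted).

A0 = {4}
A1: add {1} — 1 (Pursuer) has 1→4.
A2: add {3} — 3 (Pursuer) has 3→1.
A3 = A2; e.g. 2 (Evader) can still go to 5. Fixed point.
Pursuer's attractor = {1, 3, 4}; Evader avoids the target exactly from the complement.

2, 5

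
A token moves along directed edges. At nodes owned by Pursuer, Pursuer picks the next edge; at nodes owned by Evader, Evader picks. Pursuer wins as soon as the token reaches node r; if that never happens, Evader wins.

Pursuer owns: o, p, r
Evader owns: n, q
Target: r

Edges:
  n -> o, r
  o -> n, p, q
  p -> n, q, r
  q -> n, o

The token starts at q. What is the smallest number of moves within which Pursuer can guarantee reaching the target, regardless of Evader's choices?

A0 = {r}
A1: add {p} — p (Pursuer) has p→r.
A2: add {o} — o (Pursuer) has o→p.
A3: add {n} — n (Evader): all of {o, r} already in.
A4: add {q} — q (Evader): all of {n, o} already in.
A4 = all vertices. Fixed point.
q enters the attractor at level 4, so Pursuer can force the target in 4 moves from there.

4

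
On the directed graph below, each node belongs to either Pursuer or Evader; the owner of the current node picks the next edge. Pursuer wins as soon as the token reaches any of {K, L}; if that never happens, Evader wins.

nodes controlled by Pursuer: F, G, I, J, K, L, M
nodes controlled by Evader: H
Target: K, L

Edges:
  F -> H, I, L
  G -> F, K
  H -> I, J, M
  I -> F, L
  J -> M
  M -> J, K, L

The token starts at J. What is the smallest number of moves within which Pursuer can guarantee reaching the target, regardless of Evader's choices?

A0 = {K, L}
A1: add {F, G, I, M} — F (Pursuer) has F→L; G (Pursuer) has G→K; I (Pursuer) has I→L; M (Pursuer) has M→K.
A2: add {J} — J (Pursuer) has J→M.
J enters the attractor at level 2, so Pursuer can force the target in 2 moves from there.

2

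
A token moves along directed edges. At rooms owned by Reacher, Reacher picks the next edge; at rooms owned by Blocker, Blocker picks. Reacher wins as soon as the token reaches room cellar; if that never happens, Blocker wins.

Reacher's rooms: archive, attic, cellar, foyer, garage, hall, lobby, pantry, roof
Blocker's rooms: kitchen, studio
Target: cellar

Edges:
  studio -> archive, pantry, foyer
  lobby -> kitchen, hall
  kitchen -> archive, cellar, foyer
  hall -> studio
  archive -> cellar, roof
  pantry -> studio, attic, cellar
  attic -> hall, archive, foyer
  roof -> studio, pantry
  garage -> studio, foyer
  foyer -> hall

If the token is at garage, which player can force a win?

A0 = {cellar}
A1: add {archive, pantry} — archive (Reacher) has archive→cellar; pantry (Reacher) has pantry→cellar.
A2: add {attic, roof} — attic (Reacher) has attic→archive; roof (Reacher) has roof→pantry.
A3 = A2; e.g. studio (Blocker) can still go to foyer. Fixed point.
garage never enters the attractor, so Blocker can avoid the target forever.

Blocker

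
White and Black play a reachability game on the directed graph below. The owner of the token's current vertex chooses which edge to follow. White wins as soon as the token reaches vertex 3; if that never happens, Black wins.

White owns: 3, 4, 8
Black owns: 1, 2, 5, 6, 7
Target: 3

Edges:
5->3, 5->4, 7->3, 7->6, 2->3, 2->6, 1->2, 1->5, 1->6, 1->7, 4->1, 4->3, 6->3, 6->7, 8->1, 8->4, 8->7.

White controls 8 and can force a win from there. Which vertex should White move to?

4

A0 = {3}
A1: add {4} — 4 (White) has 4→3.
A2: add {5, 8} — 5 (Black): all of {3, 4} already in; 8 (White) has 8→4.
A3 = A2; e.g. 1 (Black) can still go to 2. Fixed point.
From 8, successor 4 is in the attractor (rank 1); the other successors 1, 7 are not.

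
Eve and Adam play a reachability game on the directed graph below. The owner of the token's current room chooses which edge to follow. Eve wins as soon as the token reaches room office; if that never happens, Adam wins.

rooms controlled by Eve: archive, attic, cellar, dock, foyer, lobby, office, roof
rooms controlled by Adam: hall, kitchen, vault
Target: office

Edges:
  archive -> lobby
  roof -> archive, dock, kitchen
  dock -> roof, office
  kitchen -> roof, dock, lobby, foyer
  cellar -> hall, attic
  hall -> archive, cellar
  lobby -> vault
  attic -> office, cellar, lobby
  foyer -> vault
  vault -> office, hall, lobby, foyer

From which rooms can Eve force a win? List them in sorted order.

A0 = {office}
A1: add {attic, dock} — dock (Eve) has dock→office; attic (Eve) has attic→office.
A2: add {cellar, roof} — roof (Eve) has roof→dock; cellar (Eve) has cellar→attic.
A3 = A2; e.g. archive (Eve) has no edge into A2. Fixed point.
Eve's winning region = {attic, cellar, dock, office, roof}.

attic, cellar, dock, office, roof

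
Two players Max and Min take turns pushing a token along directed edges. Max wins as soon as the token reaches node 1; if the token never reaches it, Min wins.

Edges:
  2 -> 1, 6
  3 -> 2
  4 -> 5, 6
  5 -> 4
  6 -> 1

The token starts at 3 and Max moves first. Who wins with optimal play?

Max

Track states (vertex, player-to-move).
A0 = {(1,Max), (1,Min)}
A1: add {(2,Max), (6,Max), (6,Min)}.
A2: add {(2,Min), (3,Min), (4,Max)}.
A3: add {(3,Max), (5,Min)}.
(3,Max) ∈ A3 ⇒ Max forces the target.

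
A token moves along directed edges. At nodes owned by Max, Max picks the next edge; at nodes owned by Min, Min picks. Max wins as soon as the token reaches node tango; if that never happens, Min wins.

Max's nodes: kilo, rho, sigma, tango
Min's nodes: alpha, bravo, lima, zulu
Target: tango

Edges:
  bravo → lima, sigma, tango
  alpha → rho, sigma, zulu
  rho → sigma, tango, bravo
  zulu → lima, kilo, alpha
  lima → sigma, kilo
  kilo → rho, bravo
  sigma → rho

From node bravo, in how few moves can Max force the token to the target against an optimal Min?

4

A0 = {tango}
A1: add {rho} — rho (Max) has rho→tango.
A2: add {kilo, sigma} — sigma (Max) has sigma→rho; kilo (Max) has kilo→rho.
A3: add {lima} — lima (Min): all of {sigma, kilo} already in.
A4: add {bravo} — bravo (Min): all of {lima, sigma, tango} already in.
A5 = A4; e.g. alpha (Min) can still go to zulu. Fixed point.
bravo enters the attractor at level 4, so Max can force the target in 4 moves from there.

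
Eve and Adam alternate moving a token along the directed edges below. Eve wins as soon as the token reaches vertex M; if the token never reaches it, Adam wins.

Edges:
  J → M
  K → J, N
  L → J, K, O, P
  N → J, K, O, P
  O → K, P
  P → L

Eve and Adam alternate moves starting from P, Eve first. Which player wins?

Adam

Track states (vertex, player-to-move).
A0 = {(M,Eve), (M,Adam)}
A1: add {(J,Eve), (J,Adam)}.
A2: add {(K,Eve), (L,Eve), (N,Eve)}.
A3: add {(K,Adam), (P,Adam)}.
A4: add {(O,Eve)}.
A5 = A4; e.g. (L,Adam) stays out. (P,Eve) never enters ⇒ Adam avoids the target.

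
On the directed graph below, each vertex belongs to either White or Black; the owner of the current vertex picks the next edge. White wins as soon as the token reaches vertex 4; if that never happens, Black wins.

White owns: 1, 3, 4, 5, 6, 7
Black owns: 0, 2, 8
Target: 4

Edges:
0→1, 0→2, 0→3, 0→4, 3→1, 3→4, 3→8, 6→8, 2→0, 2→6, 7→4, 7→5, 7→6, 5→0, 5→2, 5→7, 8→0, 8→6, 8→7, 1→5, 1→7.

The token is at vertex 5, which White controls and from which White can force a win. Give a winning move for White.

7

A0 = {4}
A1: add {3, 7} — 3 (White) has 3→4; 7 (White) has 7→4.
A2: add {1, 5} — 1 (White) has 1→7; 5 (White) has 5→7.
A3 = A2; e.g. 0 (Black) can still go to 2. Fixed point.
From 5, successor 7 is in the attractor (rank 1); the other successors 0, 2 are not.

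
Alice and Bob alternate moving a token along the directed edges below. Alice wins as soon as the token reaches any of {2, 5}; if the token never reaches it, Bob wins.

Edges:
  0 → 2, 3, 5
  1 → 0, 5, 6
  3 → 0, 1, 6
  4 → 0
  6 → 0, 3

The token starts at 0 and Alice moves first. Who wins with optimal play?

Alice

Track states (vertex, player-to-move).
A0 = {(2,Alice), (2,Bob), (5,Alice), (5,Bob)}
A1: add {(0,Alice), (1,Alice)}.
(0,Alice) ∈ A1 ⇒ Alice forces the target.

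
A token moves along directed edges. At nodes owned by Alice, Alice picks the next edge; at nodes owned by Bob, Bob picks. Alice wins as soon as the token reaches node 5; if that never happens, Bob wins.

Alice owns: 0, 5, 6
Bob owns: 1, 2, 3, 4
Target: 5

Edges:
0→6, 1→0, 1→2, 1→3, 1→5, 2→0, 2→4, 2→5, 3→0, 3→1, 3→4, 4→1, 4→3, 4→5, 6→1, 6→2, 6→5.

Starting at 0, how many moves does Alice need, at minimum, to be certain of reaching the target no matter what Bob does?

A0 = {5}
A1: add {6} — 6 (Alice) has 6→5.
A2: add {0} — 0 (Alice) has 0→6.
A3 = A2; e.g. 1 (Bob) can still go to 2. Fixed point.
0 enters the attractor at level 2, so Alice can force the target in 2 moves from there.

2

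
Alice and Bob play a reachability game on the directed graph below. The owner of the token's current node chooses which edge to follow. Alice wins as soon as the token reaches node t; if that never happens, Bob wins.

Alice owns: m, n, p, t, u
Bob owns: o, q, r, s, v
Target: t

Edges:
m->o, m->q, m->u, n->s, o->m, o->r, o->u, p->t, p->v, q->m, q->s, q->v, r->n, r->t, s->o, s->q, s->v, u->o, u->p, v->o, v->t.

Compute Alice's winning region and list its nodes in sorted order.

m, p, t, u

A0 = {t}
A1: add {p} — p (Alice) has p→t.
A2: add {u} — u (Alice) has u→p.
A3: add {m} — m (Alice) has m→u.
A4 = A3; e.g. n (Alice) has no edge into A3. Fixed point.
Alice's winning region = {m, p, t, u}.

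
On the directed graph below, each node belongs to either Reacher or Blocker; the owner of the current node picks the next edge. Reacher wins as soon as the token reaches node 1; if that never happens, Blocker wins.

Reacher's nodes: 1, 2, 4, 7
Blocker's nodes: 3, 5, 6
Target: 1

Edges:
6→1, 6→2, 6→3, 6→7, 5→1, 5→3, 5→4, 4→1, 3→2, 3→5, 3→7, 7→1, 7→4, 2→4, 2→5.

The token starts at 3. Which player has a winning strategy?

Blocker

A0 = {1}
A1: add {4, 7} — 4 (Reacher) has 4→1; 7 (Reacher) has 7→1.
A2: add {2} — 2 (Reacher) has 2→4.
A3 = A2; e.g. 3 (Blocker) can still go to 5. Fixed point.
3 never enters the attractor, so Blocker can avoid the target forever.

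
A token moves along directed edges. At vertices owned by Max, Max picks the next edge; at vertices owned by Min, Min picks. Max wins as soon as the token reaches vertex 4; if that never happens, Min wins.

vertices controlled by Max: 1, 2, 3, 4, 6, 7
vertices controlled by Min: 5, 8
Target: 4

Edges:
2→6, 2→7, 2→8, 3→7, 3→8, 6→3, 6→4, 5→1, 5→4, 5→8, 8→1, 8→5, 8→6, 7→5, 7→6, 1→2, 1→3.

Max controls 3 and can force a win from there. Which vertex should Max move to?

7

A0 = {4}
A1: add {6} — 6 (Max) has 6→4.
A2: add {2, 7} — 2 (Max) has 2→6; 7 (Max) has 7→6.
A3: add {1, 3} — 1 (Max) has 1→2; 3 (Max) has 3→7.
A4 = A3; e.g. 5 (Min) can still go to 8. Fixed point.
From 3, successor 7 is in the attractor (rank 2); the other successor 8 is not.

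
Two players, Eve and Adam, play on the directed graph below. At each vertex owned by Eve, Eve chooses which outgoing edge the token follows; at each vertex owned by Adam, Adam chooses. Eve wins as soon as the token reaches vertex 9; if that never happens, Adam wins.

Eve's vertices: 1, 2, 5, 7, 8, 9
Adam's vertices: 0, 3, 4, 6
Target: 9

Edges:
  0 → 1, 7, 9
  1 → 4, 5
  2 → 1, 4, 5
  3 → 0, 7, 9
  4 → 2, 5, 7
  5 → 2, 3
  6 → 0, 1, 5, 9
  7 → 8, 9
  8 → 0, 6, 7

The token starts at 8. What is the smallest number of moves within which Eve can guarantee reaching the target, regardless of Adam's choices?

A0 = {9}
A1: add {7} — 7 (Eve) has 7→9.
A2: add {8} — 8 (Eve) has 8→7.
A3 = A2; e.g. 0 (Adam) can still go to 1. Fixed point.
8 enters the attractor at level 2, so Eve can force the target in 2 moves from there.

2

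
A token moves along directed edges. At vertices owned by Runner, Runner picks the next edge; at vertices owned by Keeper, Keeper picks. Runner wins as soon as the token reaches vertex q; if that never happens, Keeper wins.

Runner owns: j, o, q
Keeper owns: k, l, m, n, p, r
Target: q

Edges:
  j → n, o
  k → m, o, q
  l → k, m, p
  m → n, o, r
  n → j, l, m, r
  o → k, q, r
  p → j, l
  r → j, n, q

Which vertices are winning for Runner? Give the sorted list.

j, o, q

A0 = {q}
A1: add {o} — o (Runner) has o→q.
A2: add {j} — j (Runner) has j→o.
A3 = A2; e.g. k (Keeper) can still go to m. Fixed point.
Runner's winning region = {j, o, q}.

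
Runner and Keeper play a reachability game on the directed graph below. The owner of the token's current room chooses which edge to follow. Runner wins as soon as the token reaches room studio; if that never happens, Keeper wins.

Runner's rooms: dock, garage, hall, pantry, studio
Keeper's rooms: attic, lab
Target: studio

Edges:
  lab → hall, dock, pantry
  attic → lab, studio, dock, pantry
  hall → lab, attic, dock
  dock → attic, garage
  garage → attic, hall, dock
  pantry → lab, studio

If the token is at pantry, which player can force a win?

A0 = {studio}
A1: add {pantry} — pantry (Runner) has pantry→studio.
A2 = A1; e.g. lab (Keeper) can still go to hall. Fixed point.
pantry ∈ A1, so Runner can force the target.

Runner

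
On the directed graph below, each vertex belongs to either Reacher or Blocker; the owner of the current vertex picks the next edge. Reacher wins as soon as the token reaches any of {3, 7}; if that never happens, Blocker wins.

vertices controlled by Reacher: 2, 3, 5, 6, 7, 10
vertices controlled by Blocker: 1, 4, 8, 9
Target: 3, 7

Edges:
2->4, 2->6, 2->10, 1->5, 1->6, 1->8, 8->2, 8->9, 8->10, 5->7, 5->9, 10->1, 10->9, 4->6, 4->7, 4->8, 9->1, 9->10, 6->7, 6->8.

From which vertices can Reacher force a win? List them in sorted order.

2, 3, 5, 6, 7

A0 = {3, 7}
A1: add {5, 6} — 5 (Reacher) has 5→7; 6 (Reacher) has 6→7.
A2: add {2} — 2 (Reacher) has 2→6.
A3 = A2; e.g. 1 (Blocker) can still go to 8. Fixed point.
Reacher's winning region = {2, 3, 5, 6, 7}.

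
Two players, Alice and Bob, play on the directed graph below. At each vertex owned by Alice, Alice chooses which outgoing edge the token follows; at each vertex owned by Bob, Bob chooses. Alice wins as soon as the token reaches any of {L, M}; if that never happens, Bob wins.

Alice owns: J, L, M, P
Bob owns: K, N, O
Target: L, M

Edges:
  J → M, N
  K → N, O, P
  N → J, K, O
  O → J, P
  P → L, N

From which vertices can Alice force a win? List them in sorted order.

J, L, M, O, P

A0 = {L, M}
A1: add {J, P} — J (Alice) has J→M; P (Alice) has P→L.
A2: add {O} — O (Bob): all of {J, P} already in.
A3 = A2; e.g. K (Bob) can still go to N. Fixed point.
Alice's winning region = {J, L, M, O, P}.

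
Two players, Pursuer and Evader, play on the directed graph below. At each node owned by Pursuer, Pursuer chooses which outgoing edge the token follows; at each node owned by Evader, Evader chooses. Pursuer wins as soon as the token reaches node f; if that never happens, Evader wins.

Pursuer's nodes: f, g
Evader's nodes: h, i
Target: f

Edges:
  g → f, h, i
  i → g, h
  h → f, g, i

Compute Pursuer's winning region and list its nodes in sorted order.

A0 = {f}
A1: add {g} — g (Pursuer) has g→f.
A2 = A1; e.g. h (Evader) can still go to i. Fixed point.
Pursuer's winning region = {f, g}.

f, g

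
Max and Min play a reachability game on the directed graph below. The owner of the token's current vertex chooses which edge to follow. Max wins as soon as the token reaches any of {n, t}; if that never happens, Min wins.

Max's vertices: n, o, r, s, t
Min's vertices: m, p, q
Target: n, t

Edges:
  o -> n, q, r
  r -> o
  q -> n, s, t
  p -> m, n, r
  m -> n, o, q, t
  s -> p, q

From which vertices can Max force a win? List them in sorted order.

n, o, r, t

A0 = {n, t}
A1: add {o} — o (Max) has o→n.
A2: add {r} — r (Max) has r→o.
A3 = A2; e.g. m (Min) can still go to q. Fixed point.
Max's winning region = {n, o, r, t}.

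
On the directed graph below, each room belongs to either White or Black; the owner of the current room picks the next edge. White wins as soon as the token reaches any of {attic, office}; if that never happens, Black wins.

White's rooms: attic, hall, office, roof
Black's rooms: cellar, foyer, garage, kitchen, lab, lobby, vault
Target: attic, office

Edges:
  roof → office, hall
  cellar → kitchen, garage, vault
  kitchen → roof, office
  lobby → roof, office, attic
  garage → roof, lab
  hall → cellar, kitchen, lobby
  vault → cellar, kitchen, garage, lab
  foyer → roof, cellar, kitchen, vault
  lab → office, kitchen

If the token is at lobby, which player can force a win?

White

A0 = {attic, office}
A1: add {roof} — roof (White) has roof→office.
A2: add {kitchen, lobby} — kitchen (Black): all of {roof, office} already in; lobby (Black): all of {roof, office, attic} already in.
lobby ∈ A2, so White can force the target.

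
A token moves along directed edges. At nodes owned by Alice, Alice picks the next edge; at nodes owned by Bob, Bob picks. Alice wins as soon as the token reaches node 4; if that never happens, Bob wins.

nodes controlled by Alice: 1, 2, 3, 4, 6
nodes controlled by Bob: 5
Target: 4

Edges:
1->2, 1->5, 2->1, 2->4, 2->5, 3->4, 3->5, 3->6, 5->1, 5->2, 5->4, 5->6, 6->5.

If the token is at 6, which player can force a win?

A0 = {4}
A1: add {2, 3} — 2 (Alice) has 2→4; 3 (Alice) has 3→4.
A2: add {1} — 1 (Alice) has 1→2.
A3 = A2; e.g. 5 (Bob) can still go to 6. Fixed point.
6 never enters the attractor, so Bob can avoid the target forever.

Bob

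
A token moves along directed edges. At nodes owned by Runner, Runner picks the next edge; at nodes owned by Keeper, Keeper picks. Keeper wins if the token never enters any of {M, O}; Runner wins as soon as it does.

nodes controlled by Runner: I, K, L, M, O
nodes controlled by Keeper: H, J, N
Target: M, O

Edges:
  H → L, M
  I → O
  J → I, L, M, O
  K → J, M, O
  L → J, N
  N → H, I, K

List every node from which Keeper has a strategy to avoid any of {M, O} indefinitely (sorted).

A0 = {M, O}
A1: add {I, K} — I (Runner) has I→O; K (Runner) has K→M.
A2 = A1; e.g. H (Keeper) can still go to L. Fixed point.
Runner's attractor = {I, K, M, O}; Keeper avoids the target exactly from the complement.

H, J, L, N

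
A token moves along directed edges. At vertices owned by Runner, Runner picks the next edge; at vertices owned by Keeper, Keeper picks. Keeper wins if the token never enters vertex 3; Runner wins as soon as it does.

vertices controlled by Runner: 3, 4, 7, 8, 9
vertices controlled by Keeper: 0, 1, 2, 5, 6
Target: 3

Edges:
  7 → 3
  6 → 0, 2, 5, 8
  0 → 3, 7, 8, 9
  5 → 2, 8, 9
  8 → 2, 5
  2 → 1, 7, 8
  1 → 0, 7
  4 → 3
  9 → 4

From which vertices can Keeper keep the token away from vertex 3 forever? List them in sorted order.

0, 1, 2, 5, 6, 8

A0 = {3}
A1: add {4, 7} — 4 (Runner) has 4→3; 7 (Runner) has 7→3.
A2: add {9} — 9 (Runner) has 9→4.
A3 = A2; e.g. 0 (Keeper) can still go to 8. Fixed point.
Runner's attractor = {3, 4, 7, 9}; Keeper avoids the target exactly from the complement.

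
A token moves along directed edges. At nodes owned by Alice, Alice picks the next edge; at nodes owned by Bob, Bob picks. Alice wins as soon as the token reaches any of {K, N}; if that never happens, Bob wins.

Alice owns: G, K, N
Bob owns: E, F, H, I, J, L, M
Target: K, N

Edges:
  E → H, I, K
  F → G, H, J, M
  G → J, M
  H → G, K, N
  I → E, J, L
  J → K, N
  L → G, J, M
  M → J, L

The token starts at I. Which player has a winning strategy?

Bob

A0 = {K, N}
A1: add {J} — J (Bob): all of {K, N} already in.
A2: add {G} — G (Alice) has G→J.
A3: add {H} — H (Bob): all of {G, K, N} already in.
A4 = A3; e.g. E (Bob) can still go to I. Fixed point.
I never enters the attractor, so Bob can avoid the target forever.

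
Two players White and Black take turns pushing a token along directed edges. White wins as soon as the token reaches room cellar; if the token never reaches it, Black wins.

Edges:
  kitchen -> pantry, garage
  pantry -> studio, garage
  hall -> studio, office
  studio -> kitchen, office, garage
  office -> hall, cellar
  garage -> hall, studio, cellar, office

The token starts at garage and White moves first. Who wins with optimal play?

White

Track states (vertex, player-to-move).
A0 = {(cellar,White), (cellar,Black)}
A1: add {(office,White), (garage,White)}.
(garage,White) ∈ A1 ⇒ White forces the target.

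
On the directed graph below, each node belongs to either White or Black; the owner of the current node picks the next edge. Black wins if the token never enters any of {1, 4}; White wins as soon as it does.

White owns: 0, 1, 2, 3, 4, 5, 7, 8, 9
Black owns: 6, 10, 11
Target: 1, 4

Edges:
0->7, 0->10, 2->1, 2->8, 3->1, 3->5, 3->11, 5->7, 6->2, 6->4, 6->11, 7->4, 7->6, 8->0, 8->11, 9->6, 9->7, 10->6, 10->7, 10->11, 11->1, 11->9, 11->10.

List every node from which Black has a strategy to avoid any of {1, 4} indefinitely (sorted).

6, 10, 11

A0 = {1, 4}
A1: add {2, 3, 7} — 2 (White) has 2→1; 3 (White) has 3→1; 7 (White) has 7→4.
A2: add {0, 5, 9} — 0 (White) has 0→7; 5 (White) has 5→7; 9 (White) has 9→7.
A3: add {8} — 8 (White) has 8→0.
A4 = A3; e.g. 6 (Black) can still go to 11. Fixed point.
White's attractor = {0, 1, 2, 3, 4, 5, 7, 8, 9}; Black avoids the target exactly from the complement.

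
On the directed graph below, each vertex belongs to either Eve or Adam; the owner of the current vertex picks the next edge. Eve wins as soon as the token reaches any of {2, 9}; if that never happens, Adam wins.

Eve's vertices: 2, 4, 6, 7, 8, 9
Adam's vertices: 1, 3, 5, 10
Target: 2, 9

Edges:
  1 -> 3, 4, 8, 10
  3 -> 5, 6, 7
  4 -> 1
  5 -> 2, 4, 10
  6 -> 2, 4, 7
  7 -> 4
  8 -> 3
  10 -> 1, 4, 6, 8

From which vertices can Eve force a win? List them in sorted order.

2, 6, 9

A0 = {2, 9}
A1: add {6} — 6 (Eve) has 6→2.
A2 = A1; e.g. 1 (Adam) can still go to 3. Fixed point.
Eve's winning region = {2, 6, 9}.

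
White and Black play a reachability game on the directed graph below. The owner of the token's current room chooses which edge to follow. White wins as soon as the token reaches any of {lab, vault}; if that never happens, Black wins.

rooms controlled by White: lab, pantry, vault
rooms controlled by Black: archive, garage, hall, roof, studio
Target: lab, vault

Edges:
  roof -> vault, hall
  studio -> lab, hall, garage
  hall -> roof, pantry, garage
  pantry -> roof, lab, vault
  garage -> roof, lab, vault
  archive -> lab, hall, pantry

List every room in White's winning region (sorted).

A0 = {lab, vault}
A1: add {pantry} — pantry (White) has pantry→lab.
A2 = A1; e.g. roof (Black) can still go to hall. Fixed point.
White's winning region = {lab, pantry, vault}.

lab, pantry, vault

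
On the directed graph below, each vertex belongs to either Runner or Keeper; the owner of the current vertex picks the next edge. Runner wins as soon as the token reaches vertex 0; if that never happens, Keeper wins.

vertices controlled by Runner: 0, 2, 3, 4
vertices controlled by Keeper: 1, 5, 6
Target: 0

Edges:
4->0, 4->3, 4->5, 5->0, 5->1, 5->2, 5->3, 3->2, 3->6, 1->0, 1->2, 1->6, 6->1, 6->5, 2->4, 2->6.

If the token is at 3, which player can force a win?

A0 = {0}
A1: add {4} — 4 (Runner) has 4→0.
A2: add {2} — 2 (Runner) has 2→4.
A3: add {3} — 3 (Runner) has 3→2.
A4 = A3; e.g. 1 (Keeper) can still go to 6. Fixed point.
3 ∈ A3, so Runner can force the target.

Runner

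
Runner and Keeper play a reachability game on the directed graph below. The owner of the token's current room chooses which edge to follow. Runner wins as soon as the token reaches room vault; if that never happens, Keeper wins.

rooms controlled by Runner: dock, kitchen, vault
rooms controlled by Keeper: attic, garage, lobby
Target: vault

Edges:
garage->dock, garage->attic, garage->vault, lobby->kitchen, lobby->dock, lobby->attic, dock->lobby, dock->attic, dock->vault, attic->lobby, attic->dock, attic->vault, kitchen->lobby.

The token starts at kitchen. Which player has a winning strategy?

Keeper

A0 = {vault}
A1: add {dock} — dock (Runner) has dock→vault.
A2 = A1; e.g. garage (Keeper) can still go to attic. Fixed point.
kitchen never enters the attractor, so Keeper can avoid the target forever.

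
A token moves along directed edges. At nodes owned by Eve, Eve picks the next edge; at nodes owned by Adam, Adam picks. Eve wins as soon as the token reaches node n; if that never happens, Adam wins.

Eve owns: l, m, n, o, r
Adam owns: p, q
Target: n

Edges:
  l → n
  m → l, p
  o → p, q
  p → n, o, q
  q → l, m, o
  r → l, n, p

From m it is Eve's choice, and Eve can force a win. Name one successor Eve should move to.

l

A0 = {n}
A1: add {l, r} — l (Eve) has l→n; r (Eve) has r→n.
A2: add {m} — m (Eve) has m→l.
A3 = A2; e.g. o (Eve) has no edge into A2. Fixed point.
From m, successor l is in the attractor (rank 1); the other successor p is not.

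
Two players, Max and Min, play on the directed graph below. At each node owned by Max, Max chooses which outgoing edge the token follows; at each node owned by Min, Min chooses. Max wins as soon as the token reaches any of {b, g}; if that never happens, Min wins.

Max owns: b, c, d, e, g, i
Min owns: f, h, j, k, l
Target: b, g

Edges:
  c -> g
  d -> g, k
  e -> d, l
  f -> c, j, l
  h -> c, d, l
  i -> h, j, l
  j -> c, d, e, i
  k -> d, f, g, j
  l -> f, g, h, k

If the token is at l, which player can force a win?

A0 = {b, g}
A1: add {c, d} — c (Max) has c→g; d (Max) has d→g.
A2: add {e} — e (Max) has e→d.
A3 = A2; e.g. f (Min) can still go to j. Fixed point.
l never enters the attractor, so Min can avoid the target forever.

Min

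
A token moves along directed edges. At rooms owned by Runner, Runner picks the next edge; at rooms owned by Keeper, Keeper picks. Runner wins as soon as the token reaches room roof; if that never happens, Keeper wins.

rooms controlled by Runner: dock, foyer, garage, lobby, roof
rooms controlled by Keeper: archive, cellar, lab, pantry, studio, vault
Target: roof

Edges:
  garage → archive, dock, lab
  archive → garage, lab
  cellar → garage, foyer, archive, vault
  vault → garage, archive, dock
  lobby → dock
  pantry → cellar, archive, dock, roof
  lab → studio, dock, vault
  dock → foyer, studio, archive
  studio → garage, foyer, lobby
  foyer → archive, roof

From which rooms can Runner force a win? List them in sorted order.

A0 = {roof}
A1: add {foyer} — foyer (Runner) has foyer→roof.
A2: add {dock} — dock (Runner) has dock→foyer.
A3: add {garage, lobby} — garage (Runner) has garage→dock; lobby (Runner) has lobby→dock.
A4: add {studio} — studio (Keeper): all of {garage, foyer, lobby} already in.
A5 = A4; e.g. pantry (Keeper) can still go to cellar. Fixed point.
Runner's winning region = {dock, foyer, garage, lobby, roof, studio}.

dock, foyer, garage, lobby, roof, studio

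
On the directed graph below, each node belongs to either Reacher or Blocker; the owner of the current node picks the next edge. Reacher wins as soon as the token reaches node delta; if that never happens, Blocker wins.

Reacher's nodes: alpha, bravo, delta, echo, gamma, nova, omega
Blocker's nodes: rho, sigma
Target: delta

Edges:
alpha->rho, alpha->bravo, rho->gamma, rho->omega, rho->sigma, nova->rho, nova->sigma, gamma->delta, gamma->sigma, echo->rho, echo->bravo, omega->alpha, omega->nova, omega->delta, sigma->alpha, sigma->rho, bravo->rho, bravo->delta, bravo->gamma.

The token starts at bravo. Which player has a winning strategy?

Reacher

A0 = {delta}
A1: add {bravo, gamma, omega} — gamma (Reacher) has gamma→delta; omega (Reacher) has omega→delta; bravo (Reacher) has bravo→delta.
bravo ∈ A1, so Reacher can force the target.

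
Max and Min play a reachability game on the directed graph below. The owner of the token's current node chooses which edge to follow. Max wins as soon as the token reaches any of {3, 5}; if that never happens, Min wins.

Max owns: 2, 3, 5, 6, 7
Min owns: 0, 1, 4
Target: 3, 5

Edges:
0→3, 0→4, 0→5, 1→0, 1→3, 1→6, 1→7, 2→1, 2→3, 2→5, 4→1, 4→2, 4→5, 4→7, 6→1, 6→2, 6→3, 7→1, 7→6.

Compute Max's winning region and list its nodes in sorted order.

A0 = {3, 5}
A1: add {2, 6} — 2 (Max) has 2→3; 6 (Max) has 6→3.
A2: add {7} — 7 (Max) has 7→6.
A3 = A2; e.g. 0 (Min) can still go to 4. Fixed point.
Max's winning region = {2, 3, 5, 6, 7}.

2, 3, 5, 6, 7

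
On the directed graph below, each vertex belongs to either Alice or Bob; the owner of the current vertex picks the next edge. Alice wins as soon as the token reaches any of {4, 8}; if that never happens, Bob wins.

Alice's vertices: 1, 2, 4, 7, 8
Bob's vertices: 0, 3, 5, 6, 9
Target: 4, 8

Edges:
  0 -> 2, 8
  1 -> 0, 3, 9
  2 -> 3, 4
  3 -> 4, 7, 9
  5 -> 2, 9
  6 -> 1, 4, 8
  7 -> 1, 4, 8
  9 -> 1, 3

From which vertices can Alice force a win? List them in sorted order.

A0 = {4, 8}
A1: add {2, 7} — 2 (Alice) has 2→4; 7 (Alice) has 7→4.
A2: add {0} — 0 (Bob): all of {2, 8} already in.
A3: add {1} — 1 (Alice) has 1→0.
A4: add {6} — 6 (Bob): all of {1, 4, 8} already in.
A5 = A4; e.g. 3 (Bob) can still go to 9. Fixed point.
Alice's winning region = {0, 1, 2, 4, 6, 7, 8}.

0, 1, 2, 4, 6, 7, 8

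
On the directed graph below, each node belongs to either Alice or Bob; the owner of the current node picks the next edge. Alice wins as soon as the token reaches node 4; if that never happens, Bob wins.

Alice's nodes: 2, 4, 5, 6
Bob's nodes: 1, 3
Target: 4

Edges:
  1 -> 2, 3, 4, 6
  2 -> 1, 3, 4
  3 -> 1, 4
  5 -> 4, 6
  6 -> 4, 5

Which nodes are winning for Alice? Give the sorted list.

2, 4, 5, 6

A0 = {4}
A1: add {2, 5, 6} — 2 (Alice) has 2→4; 5 (Alice) has 5→4; 6 (Alice) has 6→4.
A2 = A1; e.g. 1 (Bob) can still go to 3. Fixed point.
Alice's winning region = {2, 4, 5, 6}.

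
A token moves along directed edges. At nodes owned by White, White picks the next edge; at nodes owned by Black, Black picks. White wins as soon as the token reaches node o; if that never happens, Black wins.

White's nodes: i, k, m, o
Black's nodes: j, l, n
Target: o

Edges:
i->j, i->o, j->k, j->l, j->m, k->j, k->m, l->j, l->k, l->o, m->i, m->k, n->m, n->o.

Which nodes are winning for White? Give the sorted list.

A0 = {o}
A1: add {i} — i (White) has i→o.
A2: add {m} — m (White) has m→i.
A3: add {k, n} — k (White) has k→m; n (Black): all of {m, o} already in.
A4 = A3; e.g. j (Black) can still go to l. Fixed point.
White's winning region = {i, k, m, n, o}.

i, k, m, n, o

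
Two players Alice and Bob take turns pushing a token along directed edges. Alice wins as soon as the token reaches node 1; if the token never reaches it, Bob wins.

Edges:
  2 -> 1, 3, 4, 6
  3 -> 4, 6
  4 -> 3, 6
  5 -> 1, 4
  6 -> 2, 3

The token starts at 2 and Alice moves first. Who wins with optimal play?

Track states (vertex, player-to-move).
A0 = {(1,Alice), (1,Bob)}
A1: add {(2,Alice), (5,Alice)}.
(2,Alice) ∈ A1 ⇒ Alice forces the target.

Alice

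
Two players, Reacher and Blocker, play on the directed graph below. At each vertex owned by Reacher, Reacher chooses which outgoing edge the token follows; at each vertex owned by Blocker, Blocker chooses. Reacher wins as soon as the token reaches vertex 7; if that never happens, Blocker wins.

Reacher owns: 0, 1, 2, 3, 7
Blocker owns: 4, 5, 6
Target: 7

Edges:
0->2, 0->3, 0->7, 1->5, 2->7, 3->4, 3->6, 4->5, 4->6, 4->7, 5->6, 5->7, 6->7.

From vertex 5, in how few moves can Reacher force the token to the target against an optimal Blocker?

A0 = {7}
A1: add {0, 2, 6} — 0 (Reacher) has 0→7; 2 (Reacher) has 2→7; 6 (Blocker): all of {7} already in.
A2: add {3, 5} — 3 (Reacher) has 3→6; 5 (Blocker): all of {6, 7} already in.
5 enters the attractor at level 2, so Reacher can force the target in 2 moves from there.

2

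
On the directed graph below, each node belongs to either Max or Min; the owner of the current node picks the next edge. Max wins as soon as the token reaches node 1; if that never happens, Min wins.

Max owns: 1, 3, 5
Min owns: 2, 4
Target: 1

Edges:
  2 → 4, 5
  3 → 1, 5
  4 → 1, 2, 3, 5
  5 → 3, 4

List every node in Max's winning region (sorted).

1, 3, 5

A0 = {1}
A1: add {3} — 3 (Max) has 3→1.
A2: add {5} — 5 (Max) has 5→3.
A3 = A2; e.g. 2 (Min) can still go to 4. Fixed point.
Max's winning region = {1, 3, 5}.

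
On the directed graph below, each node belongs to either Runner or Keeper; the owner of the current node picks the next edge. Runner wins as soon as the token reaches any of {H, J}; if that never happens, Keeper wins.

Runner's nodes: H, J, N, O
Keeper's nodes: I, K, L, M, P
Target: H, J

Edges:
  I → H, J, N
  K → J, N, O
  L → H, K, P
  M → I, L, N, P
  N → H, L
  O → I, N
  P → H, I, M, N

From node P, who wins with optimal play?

Keeper

A0 = {H, J}
A1: add {N} — N (Runner) has N→H.
A2: add {I, O} — I (Keeper): all of {H, J, N} already in; O (Runner) has O→N.
A3: add {K} — K (Keeper): all of {J, N, O} already in.
A4 = A3; e.g. L (Keeper) can still go to P. Fixed point.
P never enters the attractor, so Keeper can avoid the target forever.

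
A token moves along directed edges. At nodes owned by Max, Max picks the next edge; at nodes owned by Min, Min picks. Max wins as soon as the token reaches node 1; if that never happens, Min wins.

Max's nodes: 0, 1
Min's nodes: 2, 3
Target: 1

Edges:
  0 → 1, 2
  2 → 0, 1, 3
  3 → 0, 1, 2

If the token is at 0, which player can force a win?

A0 = {1}
A1: add {0} — 0 (Max) has 0→1.
A2 = A1; e.g. 2 (Min) can still go to 3. Fixed point.
0 ∈ A1, so Max can force the target.

Max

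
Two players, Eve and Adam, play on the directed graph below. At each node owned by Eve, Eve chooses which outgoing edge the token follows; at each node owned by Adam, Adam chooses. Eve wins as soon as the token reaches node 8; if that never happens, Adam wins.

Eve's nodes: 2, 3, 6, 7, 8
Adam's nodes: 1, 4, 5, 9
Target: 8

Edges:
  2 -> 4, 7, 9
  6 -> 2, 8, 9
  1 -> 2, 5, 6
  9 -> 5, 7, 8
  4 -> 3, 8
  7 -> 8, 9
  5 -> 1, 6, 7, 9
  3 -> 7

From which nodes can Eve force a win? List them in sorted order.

A0 = {8}
A1: add {6, 7} — 6 (Eve) has 6→8; 7 (Eve) has 7→8.
A2: add {2, 3} — 2 (Eve) has 2→7; 3 (Eve) has 3→7.
A3: add {4} — 4 (Adam): all of {3, 8} already in.
A4 = A3; e.g. 1 (Adam) can still go to 5. Fixed point.
Eve's winning region = {2, 3, 4, 6, 7, 8}.

2, 3, 4, 6, 7, 8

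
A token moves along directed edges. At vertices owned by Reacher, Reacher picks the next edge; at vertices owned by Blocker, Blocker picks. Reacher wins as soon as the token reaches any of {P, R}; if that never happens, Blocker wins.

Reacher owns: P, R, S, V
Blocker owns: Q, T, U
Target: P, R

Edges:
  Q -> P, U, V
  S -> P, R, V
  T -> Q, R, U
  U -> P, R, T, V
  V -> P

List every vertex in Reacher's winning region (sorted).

P, R, S, V

A0 = {P, R}
A1: add {S, V} — S (Reacher) has S→P; V (Reacher) has V→P.
A2 = A1; e.g. Q (Blocker) can still go to U. Fixed point.
Reacher's winning region = {P, R, S, V}.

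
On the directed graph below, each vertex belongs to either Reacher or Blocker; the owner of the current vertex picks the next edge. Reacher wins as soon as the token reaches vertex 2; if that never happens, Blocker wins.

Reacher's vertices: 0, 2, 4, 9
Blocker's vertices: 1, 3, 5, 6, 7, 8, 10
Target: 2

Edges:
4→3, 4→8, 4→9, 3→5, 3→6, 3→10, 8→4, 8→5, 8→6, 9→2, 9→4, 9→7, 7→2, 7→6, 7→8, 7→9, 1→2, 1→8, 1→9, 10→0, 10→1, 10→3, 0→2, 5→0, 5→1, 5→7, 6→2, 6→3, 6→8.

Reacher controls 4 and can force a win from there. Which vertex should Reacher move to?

A0 = {2}
A1: add {0, 9} — 0 (Reacher) has 0→2; 9 (Reacher) has 9→2.
A2: add {4} — 4 (Reacher) has 4→9.
A3 = A2; e.g. 1 (Blocker) can still go to 8. Fixed point.
From 4, successor 9 is in the attractor (rank 1); the other successors 3, 8 are not.

9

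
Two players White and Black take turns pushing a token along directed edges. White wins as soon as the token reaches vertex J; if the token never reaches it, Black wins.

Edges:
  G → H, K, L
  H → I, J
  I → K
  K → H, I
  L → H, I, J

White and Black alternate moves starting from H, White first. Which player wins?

White

Track states (vertex, player-to-move).
A0 = {(J,White), (J,Black)}
A1: add {(H,White), (L,White)}.
(H,White) ∈ A1 ⇒ White forces the target.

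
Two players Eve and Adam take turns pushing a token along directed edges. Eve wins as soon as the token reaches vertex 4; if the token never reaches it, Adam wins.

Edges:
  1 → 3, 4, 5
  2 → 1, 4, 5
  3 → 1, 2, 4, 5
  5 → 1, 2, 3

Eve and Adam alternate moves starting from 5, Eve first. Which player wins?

Adam

Track states (vertex, player-to-move).
A0 = {(4,Eve), (4,Adam)}
A1: add {(1,Eve), (2,Eve), (3,Eve)}.
A2: add {(5,Adam)}.
A3 = A2; e.g. (1,Adam) stays out. (5,Eve) never enters ⇒ Adam avoids the target.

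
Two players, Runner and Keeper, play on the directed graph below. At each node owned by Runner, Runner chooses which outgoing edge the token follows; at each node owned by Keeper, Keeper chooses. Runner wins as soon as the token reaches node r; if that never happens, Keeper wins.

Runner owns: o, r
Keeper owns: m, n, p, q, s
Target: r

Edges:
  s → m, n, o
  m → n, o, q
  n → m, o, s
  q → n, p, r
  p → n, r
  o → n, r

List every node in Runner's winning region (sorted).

o, r

A0 = {r}
A1: add {o} — o (Runner) has o→r.
A2 = A1; e.g. m (Keeper) can still go to n. Fixed point.
Runner's winning region = {o, r}.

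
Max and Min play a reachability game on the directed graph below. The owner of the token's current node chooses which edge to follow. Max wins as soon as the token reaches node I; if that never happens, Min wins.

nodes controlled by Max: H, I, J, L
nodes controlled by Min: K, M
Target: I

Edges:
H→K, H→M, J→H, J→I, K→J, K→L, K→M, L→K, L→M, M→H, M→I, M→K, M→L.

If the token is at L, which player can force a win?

A0 = {I}
A1: add {J} — J (Max) has J→I.
A2 = A1; e.g. H (Max) has no edge into A1. Fixed point.
L never enters the attractor, so Min can avoid the target forever.

Min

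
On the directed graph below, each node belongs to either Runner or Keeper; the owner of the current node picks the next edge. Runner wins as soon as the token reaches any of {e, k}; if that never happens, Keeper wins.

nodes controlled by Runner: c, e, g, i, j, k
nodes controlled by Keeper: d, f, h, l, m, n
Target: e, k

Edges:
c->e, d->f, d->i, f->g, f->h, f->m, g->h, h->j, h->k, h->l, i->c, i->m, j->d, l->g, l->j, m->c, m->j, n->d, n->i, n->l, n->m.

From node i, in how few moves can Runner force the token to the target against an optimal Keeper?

2

A0 = {e, k}
A1: add {c} — c (Runner) has c→e.
A2: add {i} — i (Runner) has i→c.
A3 = A2; e.g. d (Keeper) can still go to f. Fixed point.
i enters the attractor at level 2, so Runner can force the target in 2 moves from there.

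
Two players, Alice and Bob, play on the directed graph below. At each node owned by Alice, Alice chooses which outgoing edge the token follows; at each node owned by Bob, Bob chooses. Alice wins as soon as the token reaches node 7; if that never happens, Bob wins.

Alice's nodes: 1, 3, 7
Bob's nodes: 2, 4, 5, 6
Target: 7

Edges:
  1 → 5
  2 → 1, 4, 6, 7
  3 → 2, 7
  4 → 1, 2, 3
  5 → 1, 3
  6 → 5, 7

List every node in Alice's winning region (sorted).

3, 7

A0 = {7}
A1: add {3} — 3 (Alice) has 3→7.
A2 = A1; e.g. 1 (Alice) has no edge into A1. Fixed point.
Alice's winning region = {3, 7}.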